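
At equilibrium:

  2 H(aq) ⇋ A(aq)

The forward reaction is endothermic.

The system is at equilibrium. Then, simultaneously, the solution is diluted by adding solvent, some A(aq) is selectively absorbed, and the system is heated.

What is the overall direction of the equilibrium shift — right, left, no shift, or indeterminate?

Dilution lowers every aqueous concentration by the same factor. Δn_aq = 1 − 2 = -1, so the system shifts toward the side with more dissolved moles — to the left.
Removing A (aq), a product, drives the reaction to the right.
The forward reaction is endothermic. Raising T favours the endothermic direction — shift to the right.
The individual effects push in opposite directions; without quantitative information the net direction cannot be determined.

cannot be determined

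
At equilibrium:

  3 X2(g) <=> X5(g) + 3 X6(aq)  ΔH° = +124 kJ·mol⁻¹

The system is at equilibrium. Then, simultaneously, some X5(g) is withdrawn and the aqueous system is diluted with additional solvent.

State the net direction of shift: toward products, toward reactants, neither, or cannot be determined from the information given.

right

Removing X5 (g), a product, drives the reaction to the right.
Dilution lowers every aqueous concentration by the same factor. Δn_aq = 3 − 0 = +3, so the system shifts toward the side with more dissolved moles — to the right.
All effects act in the same direction — net shift to the right.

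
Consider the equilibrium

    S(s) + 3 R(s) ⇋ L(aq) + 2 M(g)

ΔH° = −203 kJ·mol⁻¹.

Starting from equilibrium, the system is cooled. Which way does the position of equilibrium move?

The forward reaction is exothermic. Lowering T favours the exothermic direction — shift to the right.

right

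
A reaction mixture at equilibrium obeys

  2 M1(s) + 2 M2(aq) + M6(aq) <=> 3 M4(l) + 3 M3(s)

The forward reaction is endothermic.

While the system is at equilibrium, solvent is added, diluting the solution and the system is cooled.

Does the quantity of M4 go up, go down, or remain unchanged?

Dilution lowers every aqueous concentration by the same factor. Δn_aq = 0 − 3 = -3, so the system shifts toward the side with more dissolved moles — to the left.
The forward reaction is endothermic. Lowering T favours the exothermic direction — shift to the left.
The net shift is to the left. M4 is a product, so its amount decreases.

decreases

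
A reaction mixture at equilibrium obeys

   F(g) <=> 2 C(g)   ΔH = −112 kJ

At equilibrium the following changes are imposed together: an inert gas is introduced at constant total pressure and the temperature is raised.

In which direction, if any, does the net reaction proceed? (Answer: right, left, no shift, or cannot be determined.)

Adding inert gas at constant total pressure expands the volume and lowers every reacting partial pressure. With Δn_gas = 2 − 1 = +1, Q moves away from K toward the side with fewer gas moles, so the system shifts toward the side with more gas moles — to the right.
The forward reaction is exothermic. Raising T favours the endothermic direction — shift to the left.
The individual effects push in opposite directions; without quantitative information the net direction cannot be determined.

cannot be determined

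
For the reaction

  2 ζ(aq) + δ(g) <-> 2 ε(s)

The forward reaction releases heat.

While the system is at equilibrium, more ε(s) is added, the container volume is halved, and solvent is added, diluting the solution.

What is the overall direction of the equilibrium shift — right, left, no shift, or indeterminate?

cannot be determined

ε is a pure solid; its activity is 1 regardless of amount, so Q is unaffected — no shift from this change.
Gas moles: reactants 1, products 0 (Δn_gas = -1). Compression shifts the system toward the side with fewer moles of gas — to the right.
Dilution lowers every aqueous concentration by the same factor. Δn_aq = 0 − 2 = -2, so the system shifts toward the side with more dissolved moles — to the left.
The individual effects push in opposite directions; without quantitative information the net direction cannot be determined.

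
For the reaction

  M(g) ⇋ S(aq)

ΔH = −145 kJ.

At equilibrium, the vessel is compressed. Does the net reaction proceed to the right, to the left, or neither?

Gas moles: reactants 1, products 0 (Δn_gas = -1). Compression shifts the system toward the side with fewer moles of gas — to the right.

right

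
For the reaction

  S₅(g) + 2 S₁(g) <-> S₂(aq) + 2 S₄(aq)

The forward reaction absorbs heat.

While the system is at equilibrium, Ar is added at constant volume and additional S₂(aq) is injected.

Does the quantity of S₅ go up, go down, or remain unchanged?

At constant volume, adding an inert gas leaves every reacting species' partial pressure unchanged, so Q is unchanged — no shift from this change.
Adding S₂ (aq), a product, drives the reaction to the left.
The net shift is to the left. S₅ is a reactant, so its amount increases.

increases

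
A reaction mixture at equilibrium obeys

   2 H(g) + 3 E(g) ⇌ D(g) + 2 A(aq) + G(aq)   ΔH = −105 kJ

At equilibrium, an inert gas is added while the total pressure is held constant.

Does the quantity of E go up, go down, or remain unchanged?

Adding inert gas at constant total pressure expands the volume and lowers every reacting partial pressure. With Δn_gas = 1 − 5 = -4, Q moves away from K toward the side with fewer gas moles, so the system shifts toward the side with more gas moles — to the left.
The net shift is to the left. E is a reactant, so its amount increases.

increases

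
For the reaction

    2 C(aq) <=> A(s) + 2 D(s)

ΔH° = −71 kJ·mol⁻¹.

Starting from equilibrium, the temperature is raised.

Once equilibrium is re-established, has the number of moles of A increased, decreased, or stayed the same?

decreases

The forward reaction is exothermic. Raising T favours the endothermic direction — shift to the left.
The net shift is to the left. A is a product, so its amount decreases.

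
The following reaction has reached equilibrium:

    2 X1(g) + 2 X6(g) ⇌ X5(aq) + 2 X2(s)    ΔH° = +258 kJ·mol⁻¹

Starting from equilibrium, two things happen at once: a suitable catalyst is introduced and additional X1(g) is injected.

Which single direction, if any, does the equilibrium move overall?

A catalyst speeds both forward and reverse rates equally; it changes neither Q nor K — no shift from this change.
Adding X1 (g), a reactant, drives the reaction to the right.
Only the nonzero effect(s) matter; the net shift is to the right.

right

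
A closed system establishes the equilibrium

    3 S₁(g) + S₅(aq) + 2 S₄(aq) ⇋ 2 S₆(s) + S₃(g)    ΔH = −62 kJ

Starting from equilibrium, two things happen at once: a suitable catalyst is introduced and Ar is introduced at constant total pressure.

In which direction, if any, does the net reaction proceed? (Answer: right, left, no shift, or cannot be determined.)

A catalyst speeds both forward and reverse rates equally; it changes neither Q nor K — no shift from this change.
Adding inert gas at constant total pressure expands the volume and lowers every reacting partial pressure. With Δn_gas = 1 − 3 = -2, Q moves away from K toward the side with fewer gas moles, so the system shifts toward the side with more gas moles — to the left.
Only the nonzero effect(s) matter; the net shift is to the left.

left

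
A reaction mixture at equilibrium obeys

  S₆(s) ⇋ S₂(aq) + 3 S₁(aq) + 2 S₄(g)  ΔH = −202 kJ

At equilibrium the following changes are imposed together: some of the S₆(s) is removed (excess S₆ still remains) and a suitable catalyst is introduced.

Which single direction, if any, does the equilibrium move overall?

no shift

S₆ is a pure solid; its activity is 1 regardless of amount, so Q is unaffected — no shift from this change.
A catalyst speeds both forward and reverse rates equally; it changes neither Q nor K — no shift from this change.
None of the changes alters Q relative to K, so there is no net shift.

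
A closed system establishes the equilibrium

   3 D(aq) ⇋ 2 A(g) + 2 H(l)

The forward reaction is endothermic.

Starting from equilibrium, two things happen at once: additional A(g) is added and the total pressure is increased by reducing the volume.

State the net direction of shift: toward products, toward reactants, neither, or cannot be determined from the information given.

Adding A (g), a product, drives the reaction to the left.
Gas moles: reactants 0, products 2 (Δn_gas = +2). Compression shifts the system toward the side with fewer moles of gas — to the left.
All effects act in the same direction — net shift to the left.

left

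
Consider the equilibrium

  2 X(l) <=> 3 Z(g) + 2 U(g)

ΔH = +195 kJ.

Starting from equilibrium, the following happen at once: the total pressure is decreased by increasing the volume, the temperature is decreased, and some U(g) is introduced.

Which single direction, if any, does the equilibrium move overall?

cannot be determined

Gas moles: reactants 0, products 5 (Δn_gas = +5). Expansion shifts the system toward the side with more moles of gas — to the right.
The forward reaction is endothermic. Lowering T favours the exothermic direction — shift to the left.
Adding U (g), a product, drives the reaction to the left.
The individual effects push in opposite directions; without quantitative information the net direction cannot be determined.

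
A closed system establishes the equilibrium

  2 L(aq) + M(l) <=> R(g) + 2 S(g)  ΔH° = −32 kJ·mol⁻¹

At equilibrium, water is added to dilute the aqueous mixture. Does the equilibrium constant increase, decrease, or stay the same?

The equilibrium constant depends only on temperature. This perturbation may move the position of equilibrium, but since T is unchanged, K itself is unchanged.

unchanged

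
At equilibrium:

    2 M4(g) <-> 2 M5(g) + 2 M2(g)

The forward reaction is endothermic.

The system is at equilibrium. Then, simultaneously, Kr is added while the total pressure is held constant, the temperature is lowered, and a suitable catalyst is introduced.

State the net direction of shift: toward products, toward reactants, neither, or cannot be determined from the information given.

cannot be determined

Adding inert gas at constant total pressure expands the volume and lowers every reacting partial pressure. With Δn_gas = 4 − 2 = +2, Q moves away from K toward the side with fewer gas moles, so the system shifts toward the side with more gas moles — to the right.
The forward reaction is endothermic. Lowering T favours the exothermic direction — shift to the left.
A catalyst speeds both forward and reverse rates equally; it changes neither Q nor K — no shift from this change.
The individual effects push in opposite directions; without quantitative information the net direction cannot be determined.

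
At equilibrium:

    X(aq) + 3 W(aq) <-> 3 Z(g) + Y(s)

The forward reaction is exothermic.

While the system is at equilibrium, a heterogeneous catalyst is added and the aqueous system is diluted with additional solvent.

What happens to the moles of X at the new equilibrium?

increases

A catalyst speeds both forward and reverse rates equally; it changes neither Q nor K — no shift from this change.
Dilution lowers every aqueous concentration by the same factor. Δn_aq = 0 − 4 = -4, so the system shifts toward the side with more dissolved moles — to the left.
The net shift is to the left. X is a reactant, so its amount increases.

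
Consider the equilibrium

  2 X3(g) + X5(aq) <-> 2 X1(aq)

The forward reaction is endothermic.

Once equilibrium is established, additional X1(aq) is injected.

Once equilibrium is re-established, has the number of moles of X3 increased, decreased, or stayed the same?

increases

Adding X1 (aq), a product, drives the reaction to the left.
The net shift is to the left. X3 is a reactant, so its amount increases.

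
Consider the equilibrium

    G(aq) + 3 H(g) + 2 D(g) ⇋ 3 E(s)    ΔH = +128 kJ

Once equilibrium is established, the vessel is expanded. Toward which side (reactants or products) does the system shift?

left

Gas moles: reactants 5, products 0 (Δn_gas = -5). Expansion shifts the system toward the side with more moles of gas — to the left.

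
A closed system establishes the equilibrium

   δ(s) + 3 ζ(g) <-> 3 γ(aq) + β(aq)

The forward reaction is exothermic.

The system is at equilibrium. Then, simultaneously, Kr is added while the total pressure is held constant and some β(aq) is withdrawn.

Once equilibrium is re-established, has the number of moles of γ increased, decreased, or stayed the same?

cannot be determined

Adding inert gas at constant total pressure expands the volume and lowers every reacting partial pressure. With Δn_gas = 0 − 3 = -3, Q moves away from K toward the side with fewer gas moles, so the system shifts toward the side with more gas moles — to the left.
Removing β (aq), a product, drives the reaction to the right.
The two effects oppose each other, so the net shift — and hence the change in γ — cannot be determined from the given information.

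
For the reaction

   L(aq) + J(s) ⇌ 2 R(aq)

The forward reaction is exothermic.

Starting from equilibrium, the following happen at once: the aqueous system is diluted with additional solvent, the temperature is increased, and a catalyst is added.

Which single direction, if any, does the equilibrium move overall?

cannot be determined

Dilution lowers every aqueous concentration by the same factor. Δn_aq = 2 − 1 = +1, so the system shifts toward the side with more dissolved moles — to the right.
The forward reaction is exothermic. Raising T favours the endothermic direction — shift to the left.
A catalyst speeds both forward and reverse rates equally; it changes neither Q nor K — no shift from this change.
The individual effects push in opposite directions; without quantitative information the net direction cannot be determined.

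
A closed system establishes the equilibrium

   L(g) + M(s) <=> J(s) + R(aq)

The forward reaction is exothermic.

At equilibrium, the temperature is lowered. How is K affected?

increases

K depends on temperature via the van 't Hoff relation. The forward reaction is exothermic, so lowering T increases K.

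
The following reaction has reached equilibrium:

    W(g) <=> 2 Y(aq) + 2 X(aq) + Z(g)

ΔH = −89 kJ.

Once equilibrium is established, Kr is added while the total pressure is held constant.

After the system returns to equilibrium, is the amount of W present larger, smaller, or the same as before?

unchanged

Adding inert gas at constant total pressure expands the volume, scaling every reacting partial pressure by the same factor. Δn_gas = 1 − 1 = 0, so Q is unchanged — no shift.
No net shift occurs, so the amount of W is unchanged.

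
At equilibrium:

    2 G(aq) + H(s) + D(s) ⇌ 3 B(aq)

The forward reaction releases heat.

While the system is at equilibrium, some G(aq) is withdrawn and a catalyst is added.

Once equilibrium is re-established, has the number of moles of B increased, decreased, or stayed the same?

Removing G (aq), a reactant, drives the reaction to the left.
A catalyst speeds both forward and reverse rates equally; it changes neither Q nor K — no shift from this change.
The net shift is to the left. B is a product, so its amount decreases.

decreases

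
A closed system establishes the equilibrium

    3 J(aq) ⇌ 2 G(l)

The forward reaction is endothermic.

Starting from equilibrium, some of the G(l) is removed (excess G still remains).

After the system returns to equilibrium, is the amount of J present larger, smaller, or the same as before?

G is a pure liquid; its activity is 1 regardless of amount, so Q is unaffected — no shift from this change.
No net shift occurs, so the amount of J is unchanged.

unchanged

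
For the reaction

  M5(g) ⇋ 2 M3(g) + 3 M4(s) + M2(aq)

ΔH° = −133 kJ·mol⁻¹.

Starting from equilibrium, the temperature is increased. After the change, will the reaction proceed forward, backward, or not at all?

The forward reaction is exothermic. Raising T favours the endothermic direction — shift to the left.

left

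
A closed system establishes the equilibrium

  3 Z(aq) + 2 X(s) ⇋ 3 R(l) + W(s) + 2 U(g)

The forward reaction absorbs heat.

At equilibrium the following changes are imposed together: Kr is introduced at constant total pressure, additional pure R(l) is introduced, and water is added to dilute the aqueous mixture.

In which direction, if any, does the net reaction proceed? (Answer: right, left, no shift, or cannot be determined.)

cannot be determined

Adding inert gas at constant total pressure expands the volume and lowers every reacting partial pressure. With Δn_gas = 2 − 0 = +2, Q moves away from K toward the side with fewer gas moles, so the system shifts toward the side with more gas moles — to the right.
R is a pure liquid; its activity is 1 regardless of amount, so Q is unaffected — no shift from this change.
Dilution lowers every aqueous concentration by the same factor. Δn_aq = 0 − 3 = -3, so the system shifts toward the side with more dissolved moles — to the left.
The individual effects push in opposite directions; without quantitative information the net direction cannot be determined.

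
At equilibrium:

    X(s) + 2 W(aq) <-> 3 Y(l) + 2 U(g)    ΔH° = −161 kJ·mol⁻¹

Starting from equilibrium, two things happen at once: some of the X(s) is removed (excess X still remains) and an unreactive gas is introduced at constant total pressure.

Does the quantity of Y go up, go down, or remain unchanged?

X is a pure solid; its activity is 1 regardless of amount, so Q is unaffected — no shift from this change.
Adding inert gas at constant total pressure expands the volume and lowers every reacting partial pressure. With Δn_gas = 2 − 0 = +2, Q moves away from K toward the side with fewer gas moles, so the system shifts toward the side with more gas moles — to the right.
The net shift is to the right. Y is a product, so its amount increases.

increases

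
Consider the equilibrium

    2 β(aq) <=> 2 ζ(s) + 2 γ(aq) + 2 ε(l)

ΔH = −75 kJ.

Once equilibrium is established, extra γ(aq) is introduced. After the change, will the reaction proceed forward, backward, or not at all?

left

Adding γ (aq), a product, drives the reaction to the left.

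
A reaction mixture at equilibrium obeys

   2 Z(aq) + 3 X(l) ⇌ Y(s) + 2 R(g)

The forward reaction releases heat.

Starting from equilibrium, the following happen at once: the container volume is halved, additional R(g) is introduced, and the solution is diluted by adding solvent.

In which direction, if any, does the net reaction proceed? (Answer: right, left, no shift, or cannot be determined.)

left

Gas moles: reactants 0, products 2 (Δn_gas = +2). Compression shifts the system toward the side with fewer moles of gas — to the left.
Adding R (g), a product, drives the reaction to the left.
Dilution lowers every aqueous concentration by the same factor. Δn_aq = 0 − 2 = -2, so the system shifts toward the side with more dissolved moles — to the left.
All effects act in the same direction — net shift to the left.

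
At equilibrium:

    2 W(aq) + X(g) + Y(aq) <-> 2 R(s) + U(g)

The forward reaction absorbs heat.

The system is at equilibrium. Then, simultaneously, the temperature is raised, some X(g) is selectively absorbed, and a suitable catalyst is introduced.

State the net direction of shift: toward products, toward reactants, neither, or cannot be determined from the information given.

cannot be determined

The forward reaction is endothermic. Raising T favours the endothermic direction — shift to the right.
Removing X (g), a reactant, drives the reaction to the left.
A catalyst speeds both forward and reverse rates equally; it changes neither Q nor K — no shift from this change.
The individual effects push in opposite directions; without quantitative information the net direction cannot be determined.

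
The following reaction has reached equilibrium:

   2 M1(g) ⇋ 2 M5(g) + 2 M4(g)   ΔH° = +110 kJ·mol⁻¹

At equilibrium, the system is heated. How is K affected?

K depends on temperature via the van 't Hoff relation. The forward reaction is endothermic, so raising T increases K.

increases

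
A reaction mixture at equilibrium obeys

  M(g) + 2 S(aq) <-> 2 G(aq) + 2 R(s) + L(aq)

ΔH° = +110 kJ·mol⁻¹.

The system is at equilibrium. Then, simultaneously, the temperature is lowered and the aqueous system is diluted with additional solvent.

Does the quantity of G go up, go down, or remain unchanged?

The forward reaction is endothermic. Lowering T favours the exothermic direction — shift to the left.
Dilution lowers every aqueous concentration by the same factor. Δn_aq = 3 − 2 = +1, so the system shifts toward the side with more dissolved moles — to the right.
The two effects oppose each other, so the net shift — and hence the change in G — cannot be determined from the given information.

cannot be determined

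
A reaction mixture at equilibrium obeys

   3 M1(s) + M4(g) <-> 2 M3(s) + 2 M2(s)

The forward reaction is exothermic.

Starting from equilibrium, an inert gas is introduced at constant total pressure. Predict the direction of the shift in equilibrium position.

left

Adding inert gas at constant total pressure expands the volume and lowers every reacting partial pressure. With Δn_gas = 0 − 1 = -1, Q moves away from K toward the side with fewer gas moles, so the system shifts toward the side with more gas moles — to the left.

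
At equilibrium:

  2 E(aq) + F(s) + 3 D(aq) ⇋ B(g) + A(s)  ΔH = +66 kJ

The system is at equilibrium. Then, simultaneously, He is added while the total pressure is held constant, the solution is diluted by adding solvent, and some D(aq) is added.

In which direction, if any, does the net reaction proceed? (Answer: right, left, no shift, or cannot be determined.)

Adding inert gas at constant total pressure expands the volume and lowers every reacting partial pressure. With Δn_gas = 1 − 0 = +1, Q moves away from K toward the side with fewer gas moles, so the system shifts toward the side with more gas moles — to the right.
Dilution lowers every aqueous concentration by the same factor. Δn_aq = 0 − 5 = -5, so the system shifts toward the side with more dissolved moles — to the left.
Adding D (aq), a reactant, drives the reaction to the right.
The individual effects push in opposite directions; without quantitative information the net direction cannot be determined.

cannot be determined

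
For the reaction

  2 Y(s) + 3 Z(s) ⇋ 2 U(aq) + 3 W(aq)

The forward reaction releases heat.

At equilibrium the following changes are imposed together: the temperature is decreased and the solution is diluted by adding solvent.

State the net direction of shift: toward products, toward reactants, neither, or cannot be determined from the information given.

The forward reaction is exothermic. Lowering T favours the exothermic direction — shift to the right.
Dilution lowers every aqueous concentration by the same factor. Δn_aq = 5 − 0 = +5, so the system shifts toward the side with more dissolved moles — to the right.
All effects act in the same direction — net shift to the right.

right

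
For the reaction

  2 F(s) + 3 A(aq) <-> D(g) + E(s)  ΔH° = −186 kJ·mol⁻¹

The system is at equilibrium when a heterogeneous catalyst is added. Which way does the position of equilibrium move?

A catalyst speeds both forward and reverse rates equally; it changes neither Q nor K — no shift from this change.

no shift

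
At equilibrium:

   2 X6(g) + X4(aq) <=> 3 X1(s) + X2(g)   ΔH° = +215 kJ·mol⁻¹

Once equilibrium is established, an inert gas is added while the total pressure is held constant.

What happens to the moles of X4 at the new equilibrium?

Adding inert gas at constant total pressure expands the volume and lowers every reacting partial pressure. With Δn_gas = 1 − 2 = -1, Q moves away from K toward the side with fewer gas moles, so the system shifts toward the side with more gas moles — to the left.
The net shift is to the left. X4 is a reactant, so its amount increases.

increases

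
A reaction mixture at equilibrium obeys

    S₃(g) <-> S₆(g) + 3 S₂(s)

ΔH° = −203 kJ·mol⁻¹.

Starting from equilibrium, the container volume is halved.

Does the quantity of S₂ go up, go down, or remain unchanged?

Gas moles: reactants 1, products 1. Δn_gas = 0, so a volume change leaves Q equal to K — no shift from this change.
No net shift occurs, so the amount of S₂ is unchanged.

unchanged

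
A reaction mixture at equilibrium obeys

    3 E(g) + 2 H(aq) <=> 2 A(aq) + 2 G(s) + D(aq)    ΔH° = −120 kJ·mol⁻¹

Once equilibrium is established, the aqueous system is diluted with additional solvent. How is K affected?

The equilibrium constant depends only on temperature. This perturbation may move the position of equilibrium, but since T is unchanged, K itself is unchanged.

unchanged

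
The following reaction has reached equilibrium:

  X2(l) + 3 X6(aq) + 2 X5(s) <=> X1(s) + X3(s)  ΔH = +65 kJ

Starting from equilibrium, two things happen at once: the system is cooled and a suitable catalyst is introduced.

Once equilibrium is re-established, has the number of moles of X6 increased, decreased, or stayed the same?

The forward reaction is endothermic. Lowering T favours the exothermic direction — shift to the left.
A catalyst speeds both forward and reverse rates equally; it changes neither Q nor K — no shift from this change.
The net shift is to the left. X6 is a reactant, so its amount increases.

increases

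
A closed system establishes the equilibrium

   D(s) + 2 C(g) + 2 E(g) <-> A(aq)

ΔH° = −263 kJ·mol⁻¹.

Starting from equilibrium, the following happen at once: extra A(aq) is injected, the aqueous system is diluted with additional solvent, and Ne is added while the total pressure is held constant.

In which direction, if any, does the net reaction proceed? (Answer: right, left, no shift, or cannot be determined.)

Adding A (aq), a product, drives the reaction to the left.
Dilution lowers every aqueous concentration by the same factor. Δn_aq = 1 − 0 = +1, so the system shifts toward the side with more dissolved moles — to the right.
Adding inert gas at constant total pressure expands the volume and lowers every reacting partial pressure. With Δn_gas = 0 − 4 = -4, Q moves away from K toward the side with fewer gas moles, so the system shifts toward the side with more gas moles — to the left.
The individual effects push in opposite directions; without quantitative information the net direction cannot be determined.

cannot be determined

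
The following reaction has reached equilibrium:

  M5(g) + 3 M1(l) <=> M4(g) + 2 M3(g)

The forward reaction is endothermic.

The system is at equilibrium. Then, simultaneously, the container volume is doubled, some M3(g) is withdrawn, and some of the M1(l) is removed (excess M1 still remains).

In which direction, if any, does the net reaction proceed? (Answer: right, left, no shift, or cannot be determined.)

right

Gas moles: reactants 1, products 3 (Δn_gas = +2). Expansion shifts the system toward the side with more moles of gas — to the right.
Removing M3 (g), a product, drives the reaction to the right.
M1 is a pure liquid; its activity is 1 regardless of amount, so Q is unaffected — no shift from this change.
Only the nonzero effect(s) matter; the net shift is to the right.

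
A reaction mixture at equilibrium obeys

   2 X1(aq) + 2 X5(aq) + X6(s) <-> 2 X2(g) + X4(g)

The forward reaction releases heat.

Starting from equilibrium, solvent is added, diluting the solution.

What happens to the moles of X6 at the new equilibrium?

Dilution lowers every aqueous concentration by the same factor. Δn_aq = 0 − 4 = -4, so the system shifts toward the side with more dissolved moles — to the left.
The net shift is to the left. X6 is a reactant, so its amount increases.

increases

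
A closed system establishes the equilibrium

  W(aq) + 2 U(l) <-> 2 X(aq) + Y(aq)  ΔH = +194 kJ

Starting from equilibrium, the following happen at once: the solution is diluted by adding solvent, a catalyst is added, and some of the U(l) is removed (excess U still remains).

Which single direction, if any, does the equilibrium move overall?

right

Dilution lowers every aqueous concentration by the same factor. Δn_aq = 3 − 1 = +2, so the system shifts toward the side with more dissolved moles — to the right.
A catalyst speeds both forward and reverse rates equally; it changes neither Q nor K — no shift from this change.
U is a pure liquid; its activity is 1 regardless of amount, so Q is unaffected — no shift from this change.
Only the nonzero effect(s) matter; the net shift is to the right.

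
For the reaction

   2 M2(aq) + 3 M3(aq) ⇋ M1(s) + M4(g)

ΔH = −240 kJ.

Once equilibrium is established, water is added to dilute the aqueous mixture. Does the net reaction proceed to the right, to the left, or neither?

Dilution lowers every aqueous concentration by the same factor. Δn_aq = 0 − 5 = -5, so the system shifts toward the side with more dissolved moles — to the left.

left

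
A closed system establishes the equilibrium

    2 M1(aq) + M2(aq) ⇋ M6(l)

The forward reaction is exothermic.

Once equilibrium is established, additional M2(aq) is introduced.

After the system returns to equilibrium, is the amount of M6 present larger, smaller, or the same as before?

increases

Adding M2 (aq), a reactant, drives the reaction to the right.
The net shift is to the right. M6 is a product, so its amount increases.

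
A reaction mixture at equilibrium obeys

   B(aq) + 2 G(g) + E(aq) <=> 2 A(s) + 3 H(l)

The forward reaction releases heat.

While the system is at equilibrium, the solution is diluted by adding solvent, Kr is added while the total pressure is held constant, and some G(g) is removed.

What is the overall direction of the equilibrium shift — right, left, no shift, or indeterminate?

left

Dilution lowers every aqueous concentration by the same factor. Δn_aq = 0 − 2 = -2, so the system shifts toward the side with more dissolved moles — to the left.
Adding inert gas at constant total pressure expands the volume and lowers every reacting partial pressure. With Δn_gas = 0 − 2 = -2, Q moves away from K toward the side with fewer gas moles, so the system shifts toward the side with more gas moles — to the left.
Removing G (g), a reactant, drives the reaction to the left.
All effects act in the same direction — net shift to the left.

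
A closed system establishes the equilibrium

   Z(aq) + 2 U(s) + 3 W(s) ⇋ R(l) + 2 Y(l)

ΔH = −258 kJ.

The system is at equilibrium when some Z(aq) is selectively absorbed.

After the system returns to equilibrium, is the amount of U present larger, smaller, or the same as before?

Removing Z (aq), a reactant, drives the reaction to the left.
The net shift is to the left. U is a reactant, so its amount increases.

increases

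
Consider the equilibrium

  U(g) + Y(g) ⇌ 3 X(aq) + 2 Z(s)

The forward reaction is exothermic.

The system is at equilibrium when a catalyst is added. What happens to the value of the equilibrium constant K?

The equilibrium constant depends only on temperature. This perturbation changes neither the position of equilibrium nor K.

unchanged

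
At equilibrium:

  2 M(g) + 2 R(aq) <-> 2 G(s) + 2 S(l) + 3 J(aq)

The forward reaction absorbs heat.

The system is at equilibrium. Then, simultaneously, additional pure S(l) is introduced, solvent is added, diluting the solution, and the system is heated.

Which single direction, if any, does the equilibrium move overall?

right

S is a pure liquid; its activity is 1 regardless of amount, so Q is unaffected — no shift from this change.
Dilution lowers every aqueous concentration by the same factor. Δn_aq = 3 − 2 = +1, so the system shifts toward the side with more dissolved moles — to the right.
The forward reaction is endothermic. Raising T favours the endothermic direction — shift to the right.
Only the nonzero effect(s) matter; the net shift is to the right.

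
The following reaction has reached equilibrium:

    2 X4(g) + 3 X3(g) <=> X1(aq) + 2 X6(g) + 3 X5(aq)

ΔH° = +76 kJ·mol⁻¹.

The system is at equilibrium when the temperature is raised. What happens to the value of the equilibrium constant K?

increases

K depends on temperature via the van 't Hoff relation. The forward reaction is endothermic, so raising T increases K.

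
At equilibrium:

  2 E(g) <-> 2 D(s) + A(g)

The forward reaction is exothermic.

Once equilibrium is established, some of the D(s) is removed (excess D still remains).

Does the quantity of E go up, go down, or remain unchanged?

unchanged

D is a pure solid; its activity is 1 regardless of amount, so Q is unaffected — no shift from this change.
No net shift occurs, so the amount of E is unchanged.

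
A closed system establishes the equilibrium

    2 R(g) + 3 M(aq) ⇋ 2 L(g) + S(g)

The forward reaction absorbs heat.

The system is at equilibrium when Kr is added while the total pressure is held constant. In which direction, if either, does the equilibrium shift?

Adding inert gas at constant total pressure expands the volume and lowers every reacting partial pressure. With Δn_gas = 3 − 2 = +1, Q moves away from K toward the side with fewer gas moles, so the system shifts toward the side with more gas moles — to the right.

right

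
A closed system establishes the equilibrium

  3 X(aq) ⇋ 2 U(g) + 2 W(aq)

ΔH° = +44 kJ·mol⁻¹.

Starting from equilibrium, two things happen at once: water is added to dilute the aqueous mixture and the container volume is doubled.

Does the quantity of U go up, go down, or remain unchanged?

cannot be determined

Dilution lowers every aqueous concentration by the same factor. Δn_aq = 2 − 3 = -1, so the system shifts toward the side with more dissolved moles — to the left.
Gas moles: reactants 0, products 2 (Δn_gas = +2). Expansion shifts the system toward the side with more moles of gas — to the right.
The two effects oppose each other, so the net shift — and hence the change in U — cannot be determined from the given information.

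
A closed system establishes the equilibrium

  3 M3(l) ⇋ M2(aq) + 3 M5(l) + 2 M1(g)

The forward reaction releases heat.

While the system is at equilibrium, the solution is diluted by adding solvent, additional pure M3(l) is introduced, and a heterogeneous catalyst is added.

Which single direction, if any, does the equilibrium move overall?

right

Dilution lowers every aqueous concentration by the same factor. Δn_aq = 1 − 0 = +1, so the system shifts toward the side with more dissolved moles — to the right.
M3 is a pure liquid; its activity is 1 regardless of amount, so Q is unaffected — no shift from this change.
A catalyst speeds both forward and reverse rates equally; it changes neither Q nor K — no shift from this change.
Only the nonzero effect(s) matter; the net shift is to the right.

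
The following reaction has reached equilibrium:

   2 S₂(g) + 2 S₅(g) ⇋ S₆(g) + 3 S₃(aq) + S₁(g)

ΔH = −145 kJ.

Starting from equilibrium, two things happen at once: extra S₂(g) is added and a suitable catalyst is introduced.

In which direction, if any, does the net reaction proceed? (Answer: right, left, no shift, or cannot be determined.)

Adding S₂ (g), a reactant, drives the reaction to the right.
A catalyst speeds both forward and reverse rates equally; it changes neither Q nor K — no shift from this change.
Only the nonzero effect(s) matter; the net shift is to the right.

right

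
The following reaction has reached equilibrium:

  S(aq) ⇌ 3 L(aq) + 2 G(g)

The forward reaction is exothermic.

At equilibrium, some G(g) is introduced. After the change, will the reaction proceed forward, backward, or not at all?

left

Adding G (g), a product, drives the reaction to the left.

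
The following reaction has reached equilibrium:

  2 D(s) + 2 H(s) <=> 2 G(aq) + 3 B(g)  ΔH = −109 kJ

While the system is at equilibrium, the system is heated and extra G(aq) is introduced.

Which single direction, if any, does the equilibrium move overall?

left

The forward reaction is exothermic. Raising T favours the endothermic direction — shift to the left.
Adding G (aq), a product, drives the reaction to the left.
All effects act in the same direction — net shift to the left.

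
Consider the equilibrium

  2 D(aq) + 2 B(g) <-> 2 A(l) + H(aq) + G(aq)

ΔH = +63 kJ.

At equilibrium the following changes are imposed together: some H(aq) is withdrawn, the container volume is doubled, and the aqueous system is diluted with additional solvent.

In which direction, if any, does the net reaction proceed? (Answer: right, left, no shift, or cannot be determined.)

Removing H (aq), a product, drives the reaction to the right.
Gas moles: reactants 2, products 0 (Δn_gas = -2). Expansion shifts the system toward the side with more moles of gas — to the left.
Dilution scales every aqueous concentration by the same factor. Δn_aq = 2 − 2 = 0, so Q is unchanged — no shift.
The individual effects push in opposite directions; without quantitative information the net direction cannot be determined.

cannot be determined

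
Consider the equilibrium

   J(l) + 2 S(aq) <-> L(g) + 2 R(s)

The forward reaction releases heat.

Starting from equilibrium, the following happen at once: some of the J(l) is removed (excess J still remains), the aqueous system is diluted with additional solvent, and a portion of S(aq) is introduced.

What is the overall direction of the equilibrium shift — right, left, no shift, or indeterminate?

J is a pure liquid; its activity is 1 regardless of amount, so Q is unaffected — no shift from this change.
Dilution lowers every aqueous concentration by the same factor. Δn_aq = 0 − 2 = -2, so the system shifts toward the side with more dissolved moles — to the left.
Adding S (aq), a reactant, drives the reaction to the right.
The individual effects push in opposite directions; without quantitative information the net direction cannot be determined.

cannot be determined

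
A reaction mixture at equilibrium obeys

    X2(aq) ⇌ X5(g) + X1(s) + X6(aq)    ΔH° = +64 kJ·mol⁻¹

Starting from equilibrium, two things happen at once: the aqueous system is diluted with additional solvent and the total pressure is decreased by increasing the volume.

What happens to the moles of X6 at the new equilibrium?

Dilution scales every aqueous concentration by the same factor. Δn_aq = 1 − 1 = 0, so Q is unchanged — no shift.
Gas moles: reactants 0, products 1 (Δn_gas = +1). Expansion shifts the system toward the side with more moles of gas — to the right.
The net shift is to the right. X6 is a product, so its amount increases.

increases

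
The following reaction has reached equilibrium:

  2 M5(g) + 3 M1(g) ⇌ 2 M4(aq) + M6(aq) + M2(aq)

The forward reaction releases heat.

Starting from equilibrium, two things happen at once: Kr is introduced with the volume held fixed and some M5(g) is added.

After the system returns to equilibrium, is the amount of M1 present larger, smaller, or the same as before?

decreases

At constant volume, adding an inert gas leaves every reacting species' partial pressure unchanged, so Q is unchanged — no shift from this change.
Adding M5 (g), a reactant, drives the reaction to the right.
The net shift is to the right. M1 is a reactant, so its amount decreases.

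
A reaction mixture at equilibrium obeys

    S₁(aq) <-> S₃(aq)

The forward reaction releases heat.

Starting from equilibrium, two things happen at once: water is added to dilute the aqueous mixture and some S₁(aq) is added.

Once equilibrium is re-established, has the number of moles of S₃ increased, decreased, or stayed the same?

Dilution scales every aqueous concentration by the same factor. Δn_aq = 1 − 1 = 0, so Q is unchanged — no shift.
Adding S₁ (aq), a reactant, drives the reaction to the right.
The net shift is to the right. S₃ is a product, so its amount increases.

increases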